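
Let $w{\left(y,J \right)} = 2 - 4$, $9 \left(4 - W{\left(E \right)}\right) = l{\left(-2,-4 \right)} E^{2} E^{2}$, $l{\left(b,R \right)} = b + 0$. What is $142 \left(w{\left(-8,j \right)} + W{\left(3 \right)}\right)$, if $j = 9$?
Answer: $2840$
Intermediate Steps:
$l{\left(b,R \right)} = b$
$W{\left(E \right)} = 4 + \frac{2 E^{4}}{9}$ ($W{\left(E \right)} = 4 - \frac{- 2 E^{2} E^{2}}{9} = 4 - \frac{\left(-2\right) E^{4}}{9} = 4 + \frac{2 E^{4}}{9}$)
$w{\left(y,J \right)} = -2$
$142 \left(w{\left(-8,j \right)} + W{\left(3 \right)}\right) = 142 \left(-2 + \left(4 + \frac{2 \cdot 3^{4}}{9}\right)\right) = 142 \left(-2 + \left(4 + \frac{2}{9} \cdot 81\right)\right) = 142 \left(-2 + \left(4 + 18\right)\right) = 142 \left(-2 + 22\right) = 142 \cdot 20 = 2840$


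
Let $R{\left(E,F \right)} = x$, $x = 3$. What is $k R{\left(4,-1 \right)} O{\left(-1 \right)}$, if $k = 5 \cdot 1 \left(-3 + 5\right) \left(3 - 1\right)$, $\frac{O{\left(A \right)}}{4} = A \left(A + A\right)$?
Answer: $480$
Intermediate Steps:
$O{\left(A \right)} = 8 A^{2}$ ($O{\left(A \right)} = 4 A \left(A + A\right) = 4 A 2 A = 4 \cdot 2 A^{2} = 8 A^{2}$)
$R{\left(E,F \right)} = 3$
$k = 20$ ($k = 5 \cdot 2 \cdot 2 = 5 \cdot 4 = 20$)
$k R{\left(4,-1 \right)} O{\left(-1 \right)} = 20 \cdot 3 \cdot 8 \left(-1\right)^{2} = 60 \cdot 8 \cdot 1 = 60 \cdot 8 = 480$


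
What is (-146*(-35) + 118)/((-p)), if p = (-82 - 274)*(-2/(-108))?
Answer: 70578/89 ≈ 793.01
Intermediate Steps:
p = -178/27 (p = -(-712)*(-1)/108 = -356*1/54 = -178/27 ≈ -6.5926)
(-146*(-35) + 118)/((-p)) = (-146*(-35) + 118)/((-1*(-178/27))) = (5110 + 118)/(178/27) = 5228*(27/178) = 70578/89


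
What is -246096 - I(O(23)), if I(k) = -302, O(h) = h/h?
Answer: -245794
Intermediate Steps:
O(h) = 1
-246096 - I(O(23)) = -246096 - 1*(-302) = -246096 + 302 = -245794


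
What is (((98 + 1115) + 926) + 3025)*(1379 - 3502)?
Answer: -10963172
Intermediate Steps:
(((98 + 1115) + 926) + 3025)*(1379 - 3502) = ((1213 + 926) + 3025)*(-2123) = (2139 + 3025)*(-2123) = 5164*(-2123) = -10963172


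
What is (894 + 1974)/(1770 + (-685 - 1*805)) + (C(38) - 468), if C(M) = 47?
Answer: -28753/70 ≈ -410.76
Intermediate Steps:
(894 + 1974)/(1770 + (-685 - 1*805)) + (C(38) - 468) = (894 + 1974)/(1770 + (-685 - 1*805)) + (47 - 468) = 2868/(1770 + (-685 - 805)) - 421 = 2868/(1770 - 1490) - 421 = 2868/280 - 421 = 2868*(1/280) - 421 = 717/70 - 421 = -28753/70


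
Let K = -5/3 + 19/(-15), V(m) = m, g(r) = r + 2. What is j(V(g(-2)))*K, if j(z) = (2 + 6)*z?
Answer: 0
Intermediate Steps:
g(r) = 2 + r
j(z) = 8*z
K = -44/15 (K = -5*1/3 + 19*(-1/15) = -5/3 - 19/15 = -44/15 ≈ -2.9333)
j(V(g(-2)))*K = (8*(2 - 2))*(-44/15) = (8*0)*(-44/15) = 0*(-44/15) = 0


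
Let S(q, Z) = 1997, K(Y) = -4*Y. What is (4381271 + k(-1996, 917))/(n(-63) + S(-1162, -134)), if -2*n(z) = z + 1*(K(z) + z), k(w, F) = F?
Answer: 2191094/967 ≈ 2265.9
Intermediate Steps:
n(z) = z (n(z) = -(z + 1*(-4*z + z))/2 = -(z + 1*(-3*z))/2 = -(z - 3*z)/2 = -(-1)*z = z)
(4381271 + k(-1996, 917))/(n(-63) + S(-1162, -134)) = (4381271 + 917)/(-63 + 1997) = 4382188/1934 = 4382188*(1/1934) = 2191094/967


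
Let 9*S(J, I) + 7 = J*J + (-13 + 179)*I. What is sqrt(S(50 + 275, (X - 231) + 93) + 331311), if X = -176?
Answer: sqrt(3035293)/3 ≈ 580.74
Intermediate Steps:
S(J, I) = -7/9 + J**2/9 + 166*I/9 (S(J, I) = -7/9 + (J*J + (-13 + 179)*I)/9 = -7/9 + (J**2 + 166*I)/9 = -7/9 + (J**2/9 + 166*I/9) = -7/9 + J**2/9 + 166*I/9)
sqrt(S(50 + 275, (X - 231) + 93) + 331311) = sqrt((-7/9 + (50 + 275)**2/9 + 166*((-176 - 231) + 93)/9) + 331311) = sqrt((-7/9 + (1/9)*325**2 + 166*(-407 + 93)/9) + 331311) = sqrt((-7/9 + (1/9)*105625 + (166/9)*(-314)) + 331311) = sqrt((-7/9 + 105625/9 - 52124/9) + 331311) = sqrt(53494/9 + 331311) = sqrt(3035293/9) = sqrt(3035293)/3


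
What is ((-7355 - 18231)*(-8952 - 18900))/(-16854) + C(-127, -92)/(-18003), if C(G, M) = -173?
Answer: -2138219640679/50570427 ≈ -42282.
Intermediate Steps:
((-7355 - 18231)*(-8952 - 18900))/(-16854) + C(-127, -92)/(-18003) = ((-7355 - 18231)*(-8952 - 18900))/(-16854) - 173/(-18003) = -25586*(-27852)*(-1/16854) - 173*(-1/18003) = 712621272*(-1/16854) + 173/18003 = -118770212/2809 + 173/18003 = -2138219640679/50570427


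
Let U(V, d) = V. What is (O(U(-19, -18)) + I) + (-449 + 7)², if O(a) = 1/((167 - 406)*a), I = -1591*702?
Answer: -4184613237/4541 ≈ -9.2152e+5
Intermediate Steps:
I = -1116882
O(a) = -1/(239*a) (O(a) = 1/((-239)*a) = -1/(239*a))
(O(U(-19, -18)) + I) + (-449 + 7)² = (-1/239/(-19) - 1116882) + (-449 + 7)² = (-1/239*(-1/19) - 1116882) + (-442)² = (1/4541 - 1116882) + 195364 = -5071761161/4541 + 195364 = -4184613237/4541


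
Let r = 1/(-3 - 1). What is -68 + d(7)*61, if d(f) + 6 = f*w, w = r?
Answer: -2163/4 ≈ -540.75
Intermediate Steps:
r = -¼ (r = 1/(-4) = -¼ ≈ -0.25000)
w = -¼ ≈ -0.25000
d(f) = -6 - f/4 (d(f) = -6 + f*(-¼) = -6 - f/4)
-68 + d(7)*61 = -68 + (-6 - ¼*7)*61 = -68 + (-6 - 7/4)*61 = -68 - 31/4*61 = -68 - 1891/4 = -2163/4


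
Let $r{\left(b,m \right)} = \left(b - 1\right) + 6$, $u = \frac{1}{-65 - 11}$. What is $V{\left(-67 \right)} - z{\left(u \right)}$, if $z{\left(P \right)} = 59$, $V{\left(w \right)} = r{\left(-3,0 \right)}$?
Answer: $-57$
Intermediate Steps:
$u = - \frac{1}{76}$ ($u = \frac{1}{-76} = - \frac{1}{76} \approx -0.013158$)
$r{\left(b,m \right)} = 5 + b$ ($r{\left(b,m \right)} = \left(-1 + b\right) + 6 = 5 + b$)
$V{\left(w \right)} = 2$ ($V{\left(w \right)} = 5 - 3 = 2$)
$V{\left(-67 \right)} - z{\left(u \right)} = 2 - 59 = -57$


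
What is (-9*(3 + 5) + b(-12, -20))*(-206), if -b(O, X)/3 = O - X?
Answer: 19776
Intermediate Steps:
b(O, X) = -3*O + 3*X (b(O, X) = -3*(O - X) = -3*O + 3*X)
(-9*(3 + 5) + b(-12, -20))*(-206) = (-9*(3 + 5) + (-3*(-12) + 3*(-20)))*(-206) = (-9*8 + (36 - 60))*(-206) = (-72 - 24)*(-206) = -96*(-206) = 19776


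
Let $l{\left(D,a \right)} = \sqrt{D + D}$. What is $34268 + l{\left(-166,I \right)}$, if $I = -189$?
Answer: $34268 + 2 i \sqrt{83} \approx 34268.0 + 18.221 i$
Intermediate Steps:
$l{\left(D,a \right)} = \sqrt{2} \sqrt{D}$ ($l{\left(D,a \right)} = \sqrt{2 D} = \sqrt{2} \sqrt{D}$)
$34268 + l{\left(-166,I \right)} = 34268 + \sqrt{2} \sqrt{-166} = 34268 + \sqrt{2} i \sqrt{166} = 34268 + 2 i \sqrt{83}$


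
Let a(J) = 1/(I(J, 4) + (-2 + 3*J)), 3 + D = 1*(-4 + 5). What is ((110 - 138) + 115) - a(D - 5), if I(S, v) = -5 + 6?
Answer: 1915/22 ≈ 87.045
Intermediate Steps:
I(S, v) = 1
D = -2 (D = -3 + 1*(-4 + 5) = -3 + 1*1 = -3 + 1 = -2)
a(J) = 1/(-1 + 3*J) (a(J) = 1/(1 + (-2 + 3*J)) = 1/(-1 + 3*J))
((110 - 138) + 115) - a(D - 5) = ((110 - 138) + 115) - 1/(-1 + 3*(-2 - 5)) = (-28 + 115) - 1/(-1 + 3*(-7)) = 87 - 1/(-1 - 21) = 87 - 1/(-22) = 87 - 1*(-1/22) = 87 + 1/22 = 1915/22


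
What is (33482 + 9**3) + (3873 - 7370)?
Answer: 30714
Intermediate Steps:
(33482 + 9**3) + (3873 - 7370) = (33482 + 729) - 3497 = 34211 - 3497 = 30714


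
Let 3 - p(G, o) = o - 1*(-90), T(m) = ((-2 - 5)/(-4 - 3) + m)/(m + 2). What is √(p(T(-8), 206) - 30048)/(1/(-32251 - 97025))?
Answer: -129276*I*√30341 ≈ -2.2518e+7*I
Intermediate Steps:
T(m) = (1 + m)/(2 + m) (T(m) = (-7/(-7) + m)/(2 + m) = (-7*(-⅐) + m)/(2 + m) = (1 + m)/(2 + m))
p(G, o) = -87 - o (p(G, o) = 3 - (o - 1*(-90)) = 3 - (o + 90) = 3 - (90 + o) = 3 + (-90 - o) = -87 - o)
√(p(T(-8), 206) - 30048)/(1/(-32251 - 97025)) = √((-87 - 1*206) - 30048)/(1/(-32251 - 97025)) = √((-87 - 206) - 30048)/(1/(-129276)) = √(-293 - 30048)/(-1/129276) = √(-30341)*(-129276) = (I*√30341)*(-129276) = -129276*I*√30341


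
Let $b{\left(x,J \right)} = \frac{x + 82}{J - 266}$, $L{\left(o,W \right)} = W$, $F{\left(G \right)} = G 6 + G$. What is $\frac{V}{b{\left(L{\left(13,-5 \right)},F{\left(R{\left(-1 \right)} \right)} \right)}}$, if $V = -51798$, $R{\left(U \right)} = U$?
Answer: $\frac{2020122}{11} \approx 1.8365 \cdot 10^{5}$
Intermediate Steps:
$F{\left(G \right)} = 7 G$ ($F{\left(G \right)} = 6 G + G = 7 G$)
$b{\left(x,J \right)} = \frac{82 + x}{-266 + J}$
$\frac{V}{b{\left(L{\left(13,-5 \right)},F{\left(R{\left(-1 \right)} \right)} \right)}} = - \frac{51798}{\frac{1}{-266 + 7 \left(-1\right)} \left(82 - 5\right)} = - \frac{51798}{\frac{1}{-266 - 7} \cdot 77} = - \frac{51798}{\frac{1}{-273} \cdot 77} = - \frac{51798}{\left(- \frac{1}{273}\right) 77} = - \frac{51798}{- \frac{11}{39}} = \left(-51798\right) \left(- \frac{39}{11}\right) = \frac{2020122}{11}$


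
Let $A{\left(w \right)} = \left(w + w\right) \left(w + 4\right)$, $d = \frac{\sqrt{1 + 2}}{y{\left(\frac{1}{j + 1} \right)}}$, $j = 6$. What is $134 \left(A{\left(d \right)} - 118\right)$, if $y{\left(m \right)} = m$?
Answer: $23584 + 7504 \sqrt{3} \approx 36581.0$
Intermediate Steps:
$d = 7 \sqrt{3}$ ($d = \frac{\sqrt{1 + 2}}{\frac{1}{6 + 1}} = \frac{\sqrt{3}}{\frac{1}{7}} = \sqrt{3} \frac{1}{\frac{1}{7}} = \sqrt{3} \cdot 7 = 7 \sqrt{3} \approx 12.124$)
$A{\left(w \right)} = 2 w \left(4 + w\right)$
$134 \left(A{\left(d \right)} - 118\right) = 134 \left(2 \cdot 7 \sqrt{3} \left(4 + 7 \sqrt{3}\right) - 118\right) = 134 \left(14 \sqrt{3} \left(4 + 7 \sqrt{3}\right) - 118\right) = 134 \left(-118 + 14 \sqrt{3} \left(4 + 7 \sqrt{3}\right)\right) = -15812 + 1876 \sqrt{3} \left(4 + 7 \sqrt{3}\right)$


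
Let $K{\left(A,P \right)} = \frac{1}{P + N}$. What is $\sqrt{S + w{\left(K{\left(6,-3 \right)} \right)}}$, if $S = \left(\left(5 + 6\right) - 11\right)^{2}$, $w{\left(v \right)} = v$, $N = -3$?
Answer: $\frac{i \sqrt{6}}{6} \approx 0.40825 i$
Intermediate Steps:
$K{\left(A,P \right)} = \frac{1}{-3 + P}$ ($K{\left(A,P \right)} = \frac{1}{P - 3} = \frac{1}{-3 + P}$)
$S = 0$ ($S = \left(11 - 11\right)^{2} = 0^{2} = 0$)
$\sqrt{S + w{\left(K{\left(6,-3 \right)} \right)}} = \sqrt{0 + \frac{1}{-3 - 3}} = \sqrt{0 + \frac{1}{-6}} = \sqrt{0 - \frac{1}{6}} = \sqrt{- \frac{1}{6}} = \frac{i \sqrt{6}}{6}$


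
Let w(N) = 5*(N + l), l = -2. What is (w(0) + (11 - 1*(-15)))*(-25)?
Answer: -400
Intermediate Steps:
w(N) = -10 + 5*N (w(N) = 5*(N - 2) = 5*(-2 + N) = -10 + 5*N)
(w(0) + (11 - 1*(-15)))*(-25) = ((-10 + 5*0) + (11 - 1*(-15)))*(-25) = ((-10 + 0) + (11 + 15))*(-25) = (-10 + 26)*(-25) = 16*(-25) = -400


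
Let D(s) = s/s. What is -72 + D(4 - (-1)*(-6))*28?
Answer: -44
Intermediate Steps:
D(s) = 1
-72 + D(4 - (-1)*(-6))*28 = -72 + 1*28 = -72 + 28 = -44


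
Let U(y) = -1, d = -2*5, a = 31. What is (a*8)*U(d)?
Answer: -248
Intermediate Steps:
d = -10
(a*8)*U(d) = (31*8)*(-1) = 248*(-1) = -248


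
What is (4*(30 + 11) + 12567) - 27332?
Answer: -14601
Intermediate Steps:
(4*(30 + 11) + 12567) - 27332 = (4*41 + 12567) - 27332 = (164 + 12567) - 27332 = 12731 - 27332 = -14601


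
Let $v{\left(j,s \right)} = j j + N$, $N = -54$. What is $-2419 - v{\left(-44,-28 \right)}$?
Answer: $-4301$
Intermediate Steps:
$v{\left(j,s \right)} = -54 + j^{2}$ ($v{\left(j,s \right)} = j j - 54 = j^{2} - 54 = -54 + j^{2}$)
$-2419 - v{\left(-44,-28 \right)} = -2419 - \left(-54 + \left(-44\right)^{2}\right) = -2419 - \left(-54 + 1936\right) = -2419 - 1882 = -4301$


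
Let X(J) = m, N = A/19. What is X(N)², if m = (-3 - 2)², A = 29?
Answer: 625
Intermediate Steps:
N = 29/19 ≈ 1.5263
m = 25 (m = (-5)² = 25)
X(J) = 25
X(N)² = 25² = 625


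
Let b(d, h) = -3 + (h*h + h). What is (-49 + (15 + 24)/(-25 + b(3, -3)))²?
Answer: 1247689/484 ≈ 2577.9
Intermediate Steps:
b(d, h) = -3 + h + h² (b(d, h) = -3 + (h² + h) = -3 + (h + h²) = -3 + h + h²)
(-49 + (15 + 24)/(-25 + b(3, -3)))² = (-49 + (15 + 24)/(-25 + (-3 - 3 + (-3)²)))² = (-49 + 39/(-25 + (-3 - 3 + 9)))² = (-49 + 39/(-25 + 3))² = (-49 + 39/(-22))² = (-49 + 39*(-1/22))² = (-49 - 39/22)² = (-1117/22)² = 1247689/484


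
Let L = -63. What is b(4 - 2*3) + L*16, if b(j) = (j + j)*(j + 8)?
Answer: -1032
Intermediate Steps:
b(j) = 2*j*(8 + j) (b(j) = (2*j)*(8 + j) = 2*j*(8 + j))
b(4 - 2*3) + L*16 = 2*(4 - 2*3)*(8 + (4 - 2*3)) - 63*16 = 2*(4 - 6)*(8 + (4 - 6)) - 1008 = 2*(-2)*(8 - 2) - 1008 = 2*(-2)*6 - 1008 = -24 - 1008 = -1032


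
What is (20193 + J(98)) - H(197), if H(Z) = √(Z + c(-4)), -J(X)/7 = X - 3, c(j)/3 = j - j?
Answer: 19528 - √197 ≈ 19514.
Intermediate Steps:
c(j) = 0 (c(j) = 3*(j - j) = 3*0 = 0)
J(X) = 21 - 7*X (J(X) = -7*(X - 3) = -7*(-3 + X) = 21 - 7*X)
H(Z) = √Z (H(Z) = √(Z + 0) = √Z)
(20193 + J(98)) - H(197) = (20193 + (21 - 7*98)) - √197 = (20193 + (21 - 686)) - √197 = (20193 - 665) - √197 = 19528 - √197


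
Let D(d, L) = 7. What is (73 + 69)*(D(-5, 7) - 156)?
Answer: -21158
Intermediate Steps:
(73 + 69)*(D(-5, 7) - 156) = (73 + 69)*(7 - 156) = 142*(-149) = -21158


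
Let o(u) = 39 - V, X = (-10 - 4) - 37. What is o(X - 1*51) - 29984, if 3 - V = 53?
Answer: -29895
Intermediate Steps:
X = -51 (X = -14 - 37 = -51)
V = -50 (V = 3 - 1*53 = 3 - 53 = -50)
o(u) = 89 (o(u) = 39 - 1*(-50) = 39 + 50 = 89)
o(X - 1*51) - 29984 = 89 - 29984 = -29895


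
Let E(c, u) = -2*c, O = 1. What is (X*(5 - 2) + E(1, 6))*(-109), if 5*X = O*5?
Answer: -109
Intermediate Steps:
X = 1 (X = (1*5)/5 = (⅕)*5 = 1)
(X*(5 - 2) + E(1, 6))*(-109) = (1*(5 - 2) - 2*1)*(-109) = (1*3 - 2)*(-109) = (3 - 2)*(-109) = 1*(-109) = -109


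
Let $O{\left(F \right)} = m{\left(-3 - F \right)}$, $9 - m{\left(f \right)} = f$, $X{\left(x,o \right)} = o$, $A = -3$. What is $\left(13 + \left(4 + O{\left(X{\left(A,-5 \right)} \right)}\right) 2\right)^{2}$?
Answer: $1225$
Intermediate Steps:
$m{\left(f \right)} = 9 - f$
$O{\left(F \right)} = 12 + F$ ($O{\left(F \right)} = 9 - \left(-3 - F\right) = 9 + \left(3 + F\right) = 12 + F$)
$\left(13 + \left(4 + O{\left(X{\left(A,-5 \right)} \right)}\right) 2\right)^{2} = \left(13 + \left(4 + \left(12 - 5\right)\right) 2\right)^{2} = \left(13 + \left(4 + 7\right) 2\right)^{2} = \left(13 + 11 \cdot 2\right)^{2} = \left(13 + 22\right)^{2} = 35^{2} = 1225$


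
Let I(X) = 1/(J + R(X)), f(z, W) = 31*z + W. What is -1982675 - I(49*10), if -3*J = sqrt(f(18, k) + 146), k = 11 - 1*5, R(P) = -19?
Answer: -5034011654/2539 - 3*sqrt(710)/2539 ≈ -1.9827e+6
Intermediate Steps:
k = 6 (k = 11 - 5 = 6)
f(z, W) = W + 31*z
J = -sqrt(710)/3 (J = -sqrt((6 + 31*18) + 146)/3 = -sqrt((6 + 558) + 146)/3 = -sqrt(564 + 146)/3 = -sqrt(710)/3 ≈ -8.8819)
I(X) = 1/(-19 - sqrt(710)/3) (I(X) = 1/(-sqrt(710)/3 - 19) = 1/(-19 - sqrt(710)/3))
-1982675 - I(49*10) = -1982675 - (-171/2539 + 3*sqrt(710)/2539) = -1982675 + (171/2539 - 3*sqrt(710)/2539) = -5034011654/2539 - 3*sqrt(710)/2539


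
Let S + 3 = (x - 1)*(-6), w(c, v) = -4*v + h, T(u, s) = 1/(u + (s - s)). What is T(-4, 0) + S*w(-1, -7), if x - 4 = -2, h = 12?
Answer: -1441/4 ≈ -360.25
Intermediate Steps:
x = 2 (x = 4 - 2 = 2)
T(u, s) = 1/u (T(u, s) = 1/(u + 0) = 1/u)
w(c, v) = 12 - 4*v (w(c, v) = -4*v + 12 = 12 - 4*v)
S = -9 (S = -3 + (2 - 1)*(-6) = -3 + 1*(-6) = -3 - 6 = -9)
T(-4, 0) + S*w(-1, -7) = 1/(-4) - 9*(12 - 4*(-7)) = -1/4 - 9*(12 + 28) = -1/4 - 9*40 = -1/4 - 360 = -1441/4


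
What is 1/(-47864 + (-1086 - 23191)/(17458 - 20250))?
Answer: -2792/133612011 ≈ -2.0896e-5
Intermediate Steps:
1/(-47864 + (-1086 - 23191)/(17458 - 20250)) = 1/(-47864 - 24277/(-2792)) = 1/(-47864 - 24277*(-1/2792)) = 1/(-47864 + 24277/2792) = 1/(-133612011/2792) = -2792/133612011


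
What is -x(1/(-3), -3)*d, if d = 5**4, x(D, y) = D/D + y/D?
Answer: -6250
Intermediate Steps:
x(D, y) = 1 + y/D
d = 625
-x(1/(-3), -3)*d = -(1/(-3) - 3)/(1/(-3))*625 = -(-1/3 - 3)/(-1/3)*625 = -(-3*(-10/3))*625 = -10*625 = -1*6250 = -6250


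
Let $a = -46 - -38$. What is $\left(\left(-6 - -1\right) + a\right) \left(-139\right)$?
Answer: $1807$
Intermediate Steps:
$a = -8$ ($a = -46 + 38 = -8$)
$\left(\left(-6 - -1\right) + a\right) \left(-139\right) = \left(\left(-6 - -1\right) - 8\right) \left(-139\right) = \left(\left(-6 + 1\right) - 8\right) \left(-139\right) = \left(-5 - 8\right) \left(-139\right) = \left(-13\right) \left(-139\right) = 1807$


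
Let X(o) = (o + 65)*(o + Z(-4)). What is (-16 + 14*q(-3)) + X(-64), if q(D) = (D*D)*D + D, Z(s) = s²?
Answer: -484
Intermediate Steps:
X(o) = (16 + o)*(65 + o) (X(o) = (o + 65)*(o + (-4)²) = (65 + o)*(o + 16) = (65 + o)*(16 + o) = (16 + o)*(65 + o))
q(D) = D + D³ (q(D) = D²*D + D = D³ + D = D + D³)
(-16 + 14*q(-3)) + X(-64) = (-16 + 14*(-3 + (-3)³)) + (1040 + (-64)² + 81*(-64)) = (-16 + 14*(-3 - 27)) + (1040 + 4096 - 5184) = (-16 + 14*(-30)) - 48 = (-16 - 420) - 48 = -436 - 48 = -484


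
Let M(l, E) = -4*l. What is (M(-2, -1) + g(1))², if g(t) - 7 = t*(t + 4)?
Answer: 400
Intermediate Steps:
g(t) = 7 + t*(4 + t) (g(t) = 7 + t*(t + 4) = 7 + t*(4 + t))
(M(-2, -1) + g(1))² = (-4*(-2) + (7 + 1² + 4*1))² = (8 + (7 + 1 + 4))² = (8 + 12)² = 20² = 400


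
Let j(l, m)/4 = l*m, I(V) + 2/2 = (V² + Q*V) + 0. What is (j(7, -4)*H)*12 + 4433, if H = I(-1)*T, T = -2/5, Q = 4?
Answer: 11413/5 ≈ 2282.6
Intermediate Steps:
T = -⅖ (T = -2*⅕ = -⅖ ≈ -0.40000)
I(V) = -1 + V² + 4*V (I(V) = -1 + ((V² + 4*V) + 0) = -1 + (V² + 4*V) = -1 + V² + 4*V)
j(l, m) = 4*l*m (j(l, m) = 4*(l*m) = 4*l*m)
H = 8/5 (H = (-1 + (-1)² + 4*(-1))*(-⅖) = (-1 + 1 - 4)*(-⅖) = -4*(-⅖) = 8/5 ≈ 1.6000)
(j(7, -4)*H)*12 + 4433 = ((4*7*(-4))*(8/5))*12 + 4433 = -112*8/5*12 + 4433 = -896/5*12 + 4433 = -10752/5 + 4433 = 11413/5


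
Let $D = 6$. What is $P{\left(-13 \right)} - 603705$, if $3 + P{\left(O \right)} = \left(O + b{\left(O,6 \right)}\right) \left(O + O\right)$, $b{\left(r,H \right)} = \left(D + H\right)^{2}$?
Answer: $-607114$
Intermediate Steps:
$b{\left(r,H \right)} = \left(6 + H\right)^{2}$
$P{\left(O \right)} = -3 + 2 O \left(144 + O\right)$ ($P{\left(O \right)} = -3 + \left(O + \left(6 + 6\right)^{2}\right) \left(O + O\right) = -3 + \left(O + 12^{2}\right) 2 O = -3 + \left(O + 144\right) 2 O = -3 + \left(144 + O\right) 2 O = -3 + 2 O \left(144 + O\right)$)
$P{\left(-13 \right)} - 603705 = \left(-3 + 2 \left(-13\right)^{2} + 288 \left(-13\right)\right) - 603705 = \left(-3 + 2 \cdot 169 - 3744\right) - 603705 = \left(-3 + 338 - 3744\right) - 603705 = -3409 - 603705 = -607114$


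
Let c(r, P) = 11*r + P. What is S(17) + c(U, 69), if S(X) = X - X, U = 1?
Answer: 80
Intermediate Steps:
S(X) = 0
c(r, P) = P + 11*r
S(17) + c(U, 69) = 0 + (69 + 11*1) = 0 + (69 + 11) = 0 + 80 = 80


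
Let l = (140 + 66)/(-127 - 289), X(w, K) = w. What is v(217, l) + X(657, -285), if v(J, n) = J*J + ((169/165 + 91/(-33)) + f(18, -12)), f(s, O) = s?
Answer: 716434/15 ≈ 47762.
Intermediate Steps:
l = -103/208 (l = 206/(-416) = 206*(-1/416) = -103/208 ≈ -0.49519)
v(J, n) = 244/15 + J² (v(J, n) = J*J + ((169/165 + 91/(-33)) + 18) = J² + ((169*(1/165) + 91*(-1/33)) + 18) = J² + ((169/165 - 91/33) + 18) = J² + (-26/15 + 18) = J² + 244/15 = 244/15 + J²)
v(217, l) + X(657, -285) = (244/15 + 217²) + 657 = (244/15 + 47089) + 657 = 706579/15 + 657 = 716434/15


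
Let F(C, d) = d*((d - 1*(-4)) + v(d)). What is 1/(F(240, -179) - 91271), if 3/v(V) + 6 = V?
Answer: -185/11089473 ≈ -1.6682e-5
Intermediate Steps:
v(V) = 3/(-6 + V)
F(C, d) = d*(4 + d + 3/(-6 + d)) (F(C, d) = d*((d - 1*(-4)) + 3/(-6 + d)) = d*((d + 4) + 3/(-6 + d)) = d*((4 + d) + 3/(-6 + d)) = d*(4 + d + 3/(-6 + d)))
1/(F(240, -179) - 91271) = 1/(-179*(3 + (-6 - 179)*(4 - 179))/(-6 - 179) - 91271) = 1/(-179*(3 - 185*(-175))/(-185) - 91271) = 1/(-179*(-1/185)*(3 + 32375) - 91271) = 1/(-179*(-1/185)*32378 - 91271) = 1/(5795662/185 - 91271) = 1/(-11089473/185) = -185/11089473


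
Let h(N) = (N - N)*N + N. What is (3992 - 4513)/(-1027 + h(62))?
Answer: 521/965 ≈ 0.53990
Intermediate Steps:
h(N) = N (h(N) = 0*N + N = 0 + N = N)
(3992 - 4513)/(-1027 + h(62)) = (3992 - 4513)/(-1027 + 62) = -521/(-965) = -521*(-1/965) = 521/965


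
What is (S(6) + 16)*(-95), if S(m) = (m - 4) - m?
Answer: -1140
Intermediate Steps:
S(m) = -4 (S(m) = (-4 + m) - m = -4)
(S(6) + 16)*(-95) = (-4 + 16)*(-95) = 12*(-95) = -1140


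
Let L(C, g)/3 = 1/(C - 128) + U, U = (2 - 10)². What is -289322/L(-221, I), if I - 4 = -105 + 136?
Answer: -100973378/67005 ≈ -1507.0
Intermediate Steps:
U = 64 (U = (-8)² = 64)
I = 35 (I = 4 + (-105 + 136) = 4 + 31 = 35)
L(C, g) = 192 + 3/(-128 + C) (L(C, g) = 3*(1/(C - 128) + 64) = 3*(1/(-128 + C) + 64) = 3*(64 + 1/(-128 + C)) = 192 + 3/(-128 + C))
-289322/L(-221, I) = -289322*(-128 - 221)/(3*(-8191 + 64*(-221))) = -289322*(-349/(3*(-8191 - 14144))) = -289322/(3*(-1/349)*(-22335)) = -289322/67005/349 = -289322*349/67005 = -100973378/67005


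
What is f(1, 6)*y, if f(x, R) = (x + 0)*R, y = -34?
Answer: -204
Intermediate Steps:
f(x, R) = R*x (f(x, R) = x*R = R*x)
f(1, 6)*y = (6*1)*(-34) = 6*(-34) = -204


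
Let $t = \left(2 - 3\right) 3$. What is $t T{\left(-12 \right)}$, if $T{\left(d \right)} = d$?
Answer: $36$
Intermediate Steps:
$t = -3$ ($t = \left(-1\right) 3 = -3$)
$t T{\left(-12 \right)} = \left(-3\right) \left(-12\right) = 36$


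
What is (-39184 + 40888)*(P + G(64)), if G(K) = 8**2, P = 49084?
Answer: 83748192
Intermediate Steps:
G(K) = 64
(-39184 + 40888)*(P + G(64)) = (-39184 + 40888)*(49084 + 64) = 1704*49148 = 83748192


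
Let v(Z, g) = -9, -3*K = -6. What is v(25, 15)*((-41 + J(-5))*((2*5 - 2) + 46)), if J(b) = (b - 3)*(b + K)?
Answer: 8262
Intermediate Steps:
K = 2 (K = -⅓*(-6) = 2)
J(b) = (-3 + b)*(2 + b) (J(b) = (b - 3)*(b + 2) = (-3 + b)*(2 + b))
v(25, 15)*((-41 + J(-5))*((2*5 - 2) + 46)) = -9*(-41 + (-6 + (-5)² - 1*(-5)))*((2*5 - 2) + 46) = -9*(-41 + (-6 + 25 + 5))*((10 - 2) + 46) = -9*(-41 + 24)*(8 + 46) = -(-153)*54 = -9*(-918) = 8262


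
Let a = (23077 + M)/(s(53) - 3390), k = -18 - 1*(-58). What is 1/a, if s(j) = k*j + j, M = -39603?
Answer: 1217/16526 ≈ 0.073642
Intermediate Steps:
k = 40 (k = -18 + 58 = 40)
s(j) = 41*j (s(j) = 40*j + j = 41*j)
a = 16526/1217 (a = (23077 - 39603)/(41*53 - 3390) = -16526/(2173 - 3390) = -16526/(-1217) = -16526*(-1/1217) = 16526/1217 ≈ 13.579)
1/a = 1/(16526/1217) = 1217/16526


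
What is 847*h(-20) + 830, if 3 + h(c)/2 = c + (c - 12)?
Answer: -92340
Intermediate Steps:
h(c) = -30 + 4*c (h(c) = -6 + 2*(c + (c - 12)) = -6 + 2*(c + (-12 + c)) = -6 + 2*(-12 + 2*c) = -6 + (-24 + 4*c) = -30 + 4*c)
847*h(-20) + 830 = 847*(-30 + 4*(-20)) + 830 = 847*(-30 - 80) + 830 = 847*(-110) + 830 = -93170 + 830 = -92340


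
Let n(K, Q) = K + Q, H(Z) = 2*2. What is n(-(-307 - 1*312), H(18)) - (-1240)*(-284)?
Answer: -351537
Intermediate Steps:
H(Z) = 4
n(-(-307 - 1*312), H(18)) - (-1240)*(-284) = (-(-307 - 1*312) + 4) - (-1240)*(-284) = (-(-307 - 312) + 4) - 1*352160 = (-1*(-619) + 4) - 352160 = (619 + 4) - 352160 = 623 - 352160 = -351537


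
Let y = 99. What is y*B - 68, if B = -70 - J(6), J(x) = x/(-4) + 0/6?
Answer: -13699/2 ≈ -6849.5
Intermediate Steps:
J(x) = -x/4 (J(x) = x*(-1/4) + 0*(1/6) = -x/4 + 0 = -x/4)
B = -137/2 (B = -70 - (-1)*6/4 = -70 - 1*(-3/2) = -70 + 3/2 = -137/2 ≈ -68.500)
y*B - 68 = 99*(-137/2) - 68 = -13563/2 - 68 = -13699/2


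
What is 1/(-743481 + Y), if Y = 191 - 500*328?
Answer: -1/907290 ≈ -1.1022e-6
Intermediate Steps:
Y = -163809 (Y = 191 - 164000 = -163809)
1/(-743481 + Y) = 1/(-743481 - 163809) = 1/(-907290) = -1/907290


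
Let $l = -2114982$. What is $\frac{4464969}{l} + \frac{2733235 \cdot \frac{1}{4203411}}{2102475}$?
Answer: $- \frac{876876774793977539}{415362092457958110} \approx -2.1111$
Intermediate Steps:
$\frac{4464969}{l} + \frac{2733235 \cdot \frac{1}{4203411}}{2102475} = \frac{4464969}{-2114982} + \frac{2733235 \cdot \frac{1}{4203411}}{2102475} = 4464969 \left(- \frac{1}{2114982}\right) + 2733235 \cdot \frac{1}{4203411} \cdot \frac{1}{2102475} = - \frac{1488323}{704994} + \frac{2733235}{4203411} \cdot \frac{1}{2102475} = - \frac{1488323}{704994} + \frac{546647}{1767513308445} = - \frac{876876774793977539}{415362092457958110}$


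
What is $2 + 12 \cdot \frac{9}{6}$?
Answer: $20$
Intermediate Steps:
$2 + 12 \cdot \frac{9}{6} = 2 + 12 \cdot 9 \cdot \frac{1}{6} = 2 + 12 \cdot \frac{3}{2} = 2 + 18 = 20$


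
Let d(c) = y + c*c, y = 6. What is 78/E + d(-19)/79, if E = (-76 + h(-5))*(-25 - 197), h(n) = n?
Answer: 1100926/236763 ≈ 4.6499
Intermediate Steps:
d(c) = 6 + c**2 (d(c) = 6 + c*c = 6 + c**2)
E = 17982 (E = (-76 - 5)*(-25 - 197) = -81*(-222) = 17982)
78/E + d(-19)/79 = 78/17982 + (6 + (-19)**2)/79 = 78*(1/17982) + (6 + 361)*(1/79) = 13/2997 + 367*(1/79) = 13/2997 + 367/79 = 1100926/236763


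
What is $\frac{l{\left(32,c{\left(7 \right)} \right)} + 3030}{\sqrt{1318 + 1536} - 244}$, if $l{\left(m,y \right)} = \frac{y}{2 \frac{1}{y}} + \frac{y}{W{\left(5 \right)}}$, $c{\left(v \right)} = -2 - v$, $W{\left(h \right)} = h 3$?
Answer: $- \frac{208071}{15745} - \frac{3411 \sqrt{2854}}{62980} \approx -16.108$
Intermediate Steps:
$W{\left(h \right)} = 3 h$
$l{\left(m,y \right)} = \frac{y^{2}}{2} + \frac{y}{15}$ ($l{\left(m,y \right)} = \frac{y}{2 \frac{1}{y}} + \frac{y}{3 \cdot 5} = y \frac{y}{2} + \frac{y}{15} = \frac{y^{2}}{2} + y \frac{1}{15} = \frac{y^{2}}{2} + \frac{y}{15}$)
$\frac{l{\left(32,c{\left(7 \right)} \right)} + 3030}{\sqrt{1318 + 1536} - 244} = \frac{\frac{\left(-2 - 7\right) \left(2 + 15 \left(-2 - 7\right)\right)}{30} + 3030}{\sqrt{1318 + 1536} - 244} = \frac{\frac{\left(-2 - 7\right) \left(2 + 15 \left(-2 - 7\right)\right)}{30} + 3030}{\sqrt{2854} - 244} = \frac{\frac{1}{30} \left(-9\right) \left(2 + 15 \left(-9\right)\right) + 3030}{-244 + \sqrt{2854}} = \frac{\frac{1}{30} \left(-9\right) \left(2 - 135\right) + 3030}{-244 + \sqrt{2854}} = \frac{\frac{1}{30} \left(-9\right) \left(-133\right) + 3030}{-244 + \sqrt{2854}} = \frac{\frac{399}{10} + 3030}{-244 + \sqrt{2854}} = \frac{30699}{10 \left(-244 + \sqrt{2854}\right)}$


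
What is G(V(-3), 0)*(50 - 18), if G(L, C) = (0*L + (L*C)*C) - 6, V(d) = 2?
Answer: -192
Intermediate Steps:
G(L, C) = -6 + L*C**2 (G(L, C) = (0 + (C*L)*C) - 6 = (0 + L*C**2) - 6 = L*C**2 - 6 = -6 + L*C**2)
G(V(-3), 0)*(50 - 18) = (-6 + 2*0**2)*(50 - 18) = (-6 + 2*0)*32 = (-6 + 0)*32 = -6*32 = -192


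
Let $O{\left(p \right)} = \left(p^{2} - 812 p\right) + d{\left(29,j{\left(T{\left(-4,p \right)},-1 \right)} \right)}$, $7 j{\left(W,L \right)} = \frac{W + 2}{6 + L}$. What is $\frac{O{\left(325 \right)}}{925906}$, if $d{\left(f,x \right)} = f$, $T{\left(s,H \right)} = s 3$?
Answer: $- \frac{79123}{462953} \approx -0.17091$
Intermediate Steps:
$T{\left(s,H \right)} = 3 s$
$j{\left(W,L \right)} = \frac{2 + W}{7 \left(6 + L\right)}$ ($j{\left(W,L \right)} = \frac{\left(W + 2\right) \frac{1}{6 + L}}{7} = \frac{\left(2 + W\right) \frac{1}{6 + L}}{7} = \frac{\frac{1}{6 + L} \left(2 + W\right)}{7} = \frac{2 + W}{7 \left(6 + L\right)}$)
$O{\left(p \right)} = 29 + p^{2} - 812 p$ ($O{\left(p \right)} = \left(p^{2} - 812 p\right) + 29 = 29 + p^{2} - 812 p$)
$\frac{O{\left(325 \right)}}{925906} = \frac{29 + 325^{2} - 263900}{925906} = \left(29 + 105625 - 263900\right) \frac{1}{925906} = \left(-158246\right) \frac{1}{925906} = - \frac{79123}{462953}$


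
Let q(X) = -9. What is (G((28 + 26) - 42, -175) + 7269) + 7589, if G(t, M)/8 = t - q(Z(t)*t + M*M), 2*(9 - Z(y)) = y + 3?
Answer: 15026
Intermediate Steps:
Z(y) = 15/2 - y/2 (Z(y) = 9 - (y + 3)/2 = 9 - (3 + y)/2 = 9 + (-3/2 - y/2) = 15/2 - y/2)
G(t, M) = 72 + 8*t (G(t, M) = 8*(t - 1*(-9)) = 8*(t + 9) = 8*(9 + t) = 72 + 8*t)
(G((28 + 26) - 42, -175) + 7269) + 7589 = ((72 + 8*((28 + 26) - 42)) + 7269) + 7589 = ((72 + 8*(54 - 42)) + 7269) + 7589 = ((72 + 8*12) + 7269) + 7589 = ((72 + 96) + 7269) + 7589 = (168 + 7269) + 7589 = 7437 + 7589 = 15026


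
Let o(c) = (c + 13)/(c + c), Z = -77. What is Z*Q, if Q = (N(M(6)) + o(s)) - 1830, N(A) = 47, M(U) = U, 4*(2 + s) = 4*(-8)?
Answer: 2746051/20 ≈ 1.3730e+5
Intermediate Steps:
s = -10 (s = -2 + (4*(-8))/4 = -2 + (1/4)*(-32) = -2 - 8 = -10)
o(c) = (13 + c)/(2*c) (o(c) = (13 + c)/((2*c)) = (13 + c)*(1/(2*c)) = (13 + c)/(2*c))
Q = -35663/20 (Q = (47 + (1/2)*(13 - 10)/(-10)) - 1830 = (47 + (1/2)*(-1/10)*3) - 1830 = (47 - 3/20) - 1830 = 937/20 - 1830 = -35663/20 ≈ -1783.2)
Z*Q = -77*(-35663/20) = 2746051/20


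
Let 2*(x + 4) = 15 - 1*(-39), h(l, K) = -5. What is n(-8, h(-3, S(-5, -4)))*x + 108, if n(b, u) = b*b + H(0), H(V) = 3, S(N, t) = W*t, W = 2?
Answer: 1649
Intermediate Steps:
S(N, t) = 2*t
x = 23 (x = -4 + (15 - 1*(-39))/2 = -4 + (15 + 39)/2 = -4 + (½)*54 = -4 + 27 = 23)
n(b, u) = 3 + b² (n(b, u) = b*b + 3 = b² + 3 = 3 + b²)
n(-8, h(-3, S(-5, -4)))*x + 108 = (3 + (-8)²)*23 + 108 = (3 + 64)*23 + 108 = 67*23 + 108 = 1541 + 108 = 1649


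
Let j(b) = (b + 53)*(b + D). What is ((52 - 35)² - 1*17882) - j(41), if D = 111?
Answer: -31881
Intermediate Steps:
j(b) = (53 + b)*(111 + b) (j(b) = (b + 53)*(b + 111) = (53 + b)*(111 + b))
((52 - 35)² - 1*17882) - j(41) = ((52 - 35)² - 1*17882) - (5883 + 41² + 164*41) = (17² - 17882) - (5883 + 1681 + 6724) = (289 - 17882) - 1*14288 = -17593 - 14288 = -31881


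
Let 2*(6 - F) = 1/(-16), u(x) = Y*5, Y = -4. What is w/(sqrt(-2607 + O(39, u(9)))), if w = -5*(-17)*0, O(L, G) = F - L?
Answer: 0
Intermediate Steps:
u(x) = -20 (u(x) = -4*5 = -20)
F = 193/32 (F = 6 - 1/2/(-16) = 6 - 1/2*(-1/16) = 6 + 1/32 = 193/32 ≈ 6.0313)
O(L, G) = 193/32 - L
w = 0 (w = 85*0 = 0)
w/(sqrt(-2607 + O(39, u(9)))) = 0/(sqrt(-2607 + (193/32 - 1*39))) = 0/(sqrt(-2607 + (193/32 - 39))) = 0/(sqrt(-2607 - 1055/32)) = 0/(sqrt(-84479/32)) = 0/((I*sqrt(168958)/8)) = 0*(-4*I*sqrt(168958)/84479) = 0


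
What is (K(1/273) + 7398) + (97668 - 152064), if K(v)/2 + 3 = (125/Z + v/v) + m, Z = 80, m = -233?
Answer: -379719/8 ≈ -47465.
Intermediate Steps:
K(v) = -3735/8 (K(v) = -6 + 2*((125/80 + v/v) - 233) = -6 + 2*((125*(1/80) + 1) - 233) = -6 + 2*((25/16 + 1) - 233) = -6 + 2*(41/16 - 233) = -6 + 2*(-3687/16) = -6 - 3687/8 = -3735/8)
(K(1/273) + 7398) + (97668 - 152064) = (-3735/8 + 7398) + (97668 - 152064) = 55449/8 - 54396 = -379719/8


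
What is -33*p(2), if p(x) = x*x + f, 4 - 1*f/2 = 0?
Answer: -396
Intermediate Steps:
f = 8 (f = 8 - 2*0 = 8 + 0 = 8)
p(x) = 8 + x² (p(x) = x*x + 8 = x² + 8 = 8 + x²)
-33*p(2) = -33*(8 + 2²) = -33*(8 + 4) = -33*12 = -396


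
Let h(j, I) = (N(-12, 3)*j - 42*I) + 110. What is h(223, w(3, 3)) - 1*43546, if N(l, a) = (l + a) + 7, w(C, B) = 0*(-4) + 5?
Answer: -44092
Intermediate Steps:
w(C, B) = 5 (w(C, B) = 0 + 5 = 5)
N(l, a) = 7 + a + l (N(l, a) = (a + l) + 7 = 7 + a + l)
h(j, I) = 110 - 42*I - 2*j (h(j, I) = ((7 + 3 - 12)*j - 42*I) + 110 = (-2*j - 42*I) + 110 = (-42*I - 2*j) + 110 = 110 - 42*I - 2*j)
h(223, w(3, 3)) - 1*43546 = (110 - 42*5 - 2*223) - 1*43546 = (110 - 210 - 446) - 43546 = -546 - 43546 = -44092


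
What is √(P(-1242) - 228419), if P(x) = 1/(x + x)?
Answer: I*√39150102993/414 ≈ 477.93*I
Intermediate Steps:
P(x) = 1/(2*x)
√(P(-1242) - 228419) = √((½)/(-1242) - 228419) = √((½)*(-1/1242) - 228419) = √(-1/2484 - 228419) = √(-567392797/2484) = I*√39150102993/414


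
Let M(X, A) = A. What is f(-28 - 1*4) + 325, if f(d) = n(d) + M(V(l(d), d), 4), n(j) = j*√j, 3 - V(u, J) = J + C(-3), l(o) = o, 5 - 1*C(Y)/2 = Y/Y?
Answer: 329 - 128*I*√2 ≈ 329.0 - 181.02*I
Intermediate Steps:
C(Y) = 8 (C(Y) = 10 - 2*Y/Y = 10 - 2*1 = 10 - 2 = 8)
V(u, J) = -5 - J (V(u, J) = 3 - (J + 8) = 3 - (8 + J) = 3 + (-8 - J) = -5 - J)
n(j) = j^(3/2)
f(d) = 4 + d^(3/2) (f(d) = d^(3/2) + 4 = 4 + d^(3/2))
f(-28 - 1*4) + 325 = (4 + (-28 - 1*4)^(3/2)) + 325 = (4 + (-28 - 4)^(3/2)) + 325 = (4 + (-32)^(3/2)) + 325 = (4 - 128*I*√2) + 325 = 329 - 128*I*√2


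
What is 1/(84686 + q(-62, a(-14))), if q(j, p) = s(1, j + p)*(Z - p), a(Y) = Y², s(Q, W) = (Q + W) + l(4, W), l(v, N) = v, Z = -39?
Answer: 1/52021 ≈ 1.9223e-5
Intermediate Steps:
s(Q, W) = 4 + Q + W (s(Q, W) = (Q + W) + 4 = 4 + Q + W)
q(j, p) = (-39 - p)*(5 + j + p) (q(j, p) = (4 + 1 + (j + p))*(-39 - p) = (5 + j + p)*(-39 - p) = (-39 - p)*(5 + j + p))
1/(84686 + q(-62, a(-14))) = 1/(84686 - (39 + (-14)²)*(5 - 62 + (-14)²)) = 1/(84686 - (39 + 196)*(5 - 62 + 196)) = 1/(84686 - 1*235*139) = 1/(84686 - 32665) = 1/52021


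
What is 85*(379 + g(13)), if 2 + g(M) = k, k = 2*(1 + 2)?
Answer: 32555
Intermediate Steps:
k = 6 (k = 2*3 = 6)
g(M) = 4 (g(M) = -2 + 6 = 4)
85*(379 + g(13)) = 85*(379 + 4) = 85*383 = 32555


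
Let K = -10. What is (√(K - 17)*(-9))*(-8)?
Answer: 216*I*√3 ≈ 374.12*I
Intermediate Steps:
(√(K - 17)*(-9))*(-8) = (√(-10 - 17)*(-9))*(-8) = (√(-27)*(-9))*(-8) = ((3*I*√3)*(-9))*(-8) = -27*I*√3*(-8) = 216*I*√3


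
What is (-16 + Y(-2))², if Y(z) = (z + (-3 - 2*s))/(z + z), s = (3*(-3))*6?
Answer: 27889/16 ≈ 1743.1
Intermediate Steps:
s = -54 (s = -9*6 = -54)
Y(z) = (105 + z)/(2*z) (Y(z) = (z + (-3 - 2*(-54)))/(z + z) = (z + (-3 + 108))/((2*z)) = (z + 105)*(1/(2*z)) = (105 + z)*(1/(2*z)) = (105 + z)/(2*z))
(-16 + Y(-2))² = (-16 + (½)*(105 - 2)/(-2))² = (-16 + (½)*(-½)*103)² = (-16 - 103/4)² = (-167/4)² = 27889/16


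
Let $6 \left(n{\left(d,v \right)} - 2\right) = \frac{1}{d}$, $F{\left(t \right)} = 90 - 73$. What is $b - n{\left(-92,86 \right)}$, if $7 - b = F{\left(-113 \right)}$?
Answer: $- \frac{6623}{552} \approx -11.998$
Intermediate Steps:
$F{\left(t \right)} = 17$
$b = -10$ ($b = 7 - 17 = -10$)
$n{\left(d,v \right)} = 2 + \frac{1}{6 d}$
$b - n{\left(-92,86 \right)} = -10 - \left(2 + \frac{1}{6 \left(-92\right)}\right) = -10 - \left(2 + \frac{1}{6} \left(- \frac{1}{92}\right)\right) = -10 - \left(2 - \frac{1}{552}\right) = -10 - \frac{1103}{552} = - \frac{6623}{552}$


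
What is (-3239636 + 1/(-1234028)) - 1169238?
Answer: -5440673964473/1234028 ≈ -4.4089e+6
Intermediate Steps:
(-3239636 + 1/(-1234028)) - 1169238 = (-3239636 - 1/1234028) - 1169238 = -3997801533809/1234028 - 1169238 = -5440673964473/1234028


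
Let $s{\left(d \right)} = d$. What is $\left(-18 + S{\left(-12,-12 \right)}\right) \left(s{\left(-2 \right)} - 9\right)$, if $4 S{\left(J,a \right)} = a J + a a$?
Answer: $-594$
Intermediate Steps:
$S{\left(J,a \right)} = \frac{a^{2}}{4} + \frac{J a}{4}$ ($S{\left(J,a \right)} = \frac{a J + a a}{4} = \frac{J a + a^{2}}{4} = \frac{a^{2} + J a}{4} = \frac{a^{2}}{4} + \frac{J a}{4}$)
$\left(-18 + S{\left(-12,-12 \right)}\right) \left(s{\left(-2 \right)} - 9\right) = \left(-18 + \frac{1}{4} \left(-12\right) \left(-12 - 12\right)\right) \left(-2 - 9\right) = \left(-18 + \frac{1}{4} \left(-12\right) \left(-24\right)\right) \left(-11\right) = \left(-18 + 72\right) \left(-11\right) = 54 \left(-11\right) = -594$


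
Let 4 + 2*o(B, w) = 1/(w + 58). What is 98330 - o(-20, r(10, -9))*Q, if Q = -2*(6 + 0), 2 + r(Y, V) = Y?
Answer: 1081367/11 ≈ 98306.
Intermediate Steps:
r(Y, V) = -2 + Y
Q = -12 (Q = -2*6 = -12)
o(B, w) = -2 + 1/(2*(58 + w)) (o(B, w) = -2 + 1/(2*(w + 58)) = -2 + 1/(2*(58 + w)))
98330 - o(-20, r(10, -9))*Q = 98330 - (-231 - 4*(-2 + 10))/(2*(58 + (-2 + 10)))*(-12) = 98330 - (-231 - 4*8)/(2*(58 + 8))*(-12) = 98330 - (½)*(-231 - 32)/66*(-12) = 98330 - (½)*(1/66)*(-263)*(-12) = 98330 - (-263)*(-12)/132 = 98330 - 1*263/11 = 98330 - 263/11 = 1081367/11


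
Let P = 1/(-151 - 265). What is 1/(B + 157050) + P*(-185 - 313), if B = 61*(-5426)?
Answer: 1353433/1130584 ≈ 1.1971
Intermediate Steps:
B = -330986
P = -1/416 (P = 1/(-416) = -1/416 ≈ -0.0024038)
1/(B + 157050) + P*(-185 - 313) = 1/(-330986 + 157050) - (-185 - 313)/416 = 1/(-173936) - 1/416*(-498) = -1/173936 + 249/208 = 1353433/1130584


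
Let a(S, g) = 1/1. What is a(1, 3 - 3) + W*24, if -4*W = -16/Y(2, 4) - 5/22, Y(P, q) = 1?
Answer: 1082/11 ≈ 98.364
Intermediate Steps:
a(S, g) = 1
W = 357/88 (W = -(-16/1 - 5/22)/4 = -(-16*1 - 5*1/22)/4 = -(-16 - 5/22)/4 = -¼*(-357/22) = 357/88 ≈ 4.0568)
a(1, 3 - 3) + W*24 = 1 + (357/88)*24 = 1 + 1071/11 = 1082/11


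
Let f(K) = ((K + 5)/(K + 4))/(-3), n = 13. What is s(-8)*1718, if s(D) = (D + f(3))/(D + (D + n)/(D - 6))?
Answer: 604736/351 ≈ 1722.9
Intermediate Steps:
f(K) = -(5 + K)/(3*(4 + K)) (f(K) = ((5 + K)/(4 + K))*(-⅓) = -(5 + K)/(3*(4 + K)))
s(D) = (-8/21 + D)/(D + (13 + D)/(-6 + D)) (s(D) = (D + (-5 - 1*3)/(3*(4 + 3)))/(D + (D + 13)/(D - 6)) = (D + (⅓)*(-5 - 3)/7)/(D + (13 + D)/(-6 + D)) = (D + (⅓)*(⅐)*(-8))/(D + (13 + D)/(-6 + D)) = (D - 8/21)/(D + (13 + D)/(-6 + D)) = (-8/21 + D)/(D + (13 + D)/(-6 + D)))
s(-8)*1718 = ((48 - 134*(-8) + 21*(-8)²)/(21*(13 + (-8)² - 5*(-8))))*1718 = ((48 + 1072 + 21*64)/(21*(13 + 64 + 40)))*1718 = ((1/21)*(48 + 1072 + 1344)/117)*1718 = ((1/21)*(1/117)*2464)*1718 = (352/351)*1718 = 604736/351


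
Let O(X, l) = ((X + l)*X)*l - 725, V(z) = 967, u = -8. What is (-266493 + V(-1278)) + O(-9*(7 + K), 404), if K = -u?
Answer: -14937511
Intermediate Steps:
K = 8 (K = -1*(-8) = 8)
O(X, l) = -725 + X*l*(X + l) (O(X, l) = (X*(X + l))*l - 725 = X*l*(X + l) - 725 = -725 + X*l*(X + l))
(-266493 + V(-1278)) + O(-9*(7 + K), 404) = (-266493 + 967) + (-725 - 9*(7 + 8)*404² + 404*(-9*(7 + 8))²) = -265526 + (-725 - 9*15*163216 + 404*(-9*15)²) = -265526 + (-725 - 135*163216 + 404*(-135)²) = -265526 + (-725 - 22034160 + 404*18225) = -265526 + (-725 - 22034160 + 7362900) = -265526 - 14671985 = -14937511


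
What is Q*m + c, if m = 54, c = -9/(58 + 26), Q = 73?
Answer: 110373/28 ≈ 3941.9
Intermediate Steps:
c = -3/28 (c = -9/84 = -9*1/84 = -3/28 ≈ -0.10714)
Q*m + c = 73*54 - 3/28 = 3942 - 3/28 = 110373/28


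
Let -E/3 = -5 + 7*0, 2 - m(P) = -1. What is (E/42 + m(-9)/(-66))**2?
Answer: 576/5929 ≈ 0.097150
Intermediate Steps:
m(P) = 3 (m(P) = 2 - 1*(-1) = 2 + 1 = 3)
E = 15 (E = -3*(-5 + 7*0) = -3*(-5 + 0) = -3*(-5) = 15)
(E/42 + m(-9)/(-66))**2 = (15/42 + 3/(-66))**2 = (15*(1/42) + 3*(-1/66))**2 = (5/14 - 1/22)**2 = (24/77)**2 = 576/5929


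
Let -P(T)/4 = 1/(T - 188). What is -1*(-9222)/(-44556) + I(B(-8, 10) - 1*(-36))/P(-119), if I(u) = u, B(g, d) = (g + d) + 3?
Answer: 46732457/14852 ≈ 3146.5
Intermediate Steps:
B(g, d) = 3 + d + g (B(g, d) = (d + g) + 3 = 3 + d + g)
P(T) = -4/(-188 + T) (P(T) = -4/(T - 188) = -4/(-188 + T))
-1*(-9222)/(-44556) + I(B(-8, 10) - 1*(-36))/P(-119) = -1*(-9222)/(-44556) + ((3 + 10 - 8) - 1*(-36))/((-4/(-188 - 119))) = 9222*(-1/44556) + (5 + 36)/((-4/(-307))) = -1537/7426 + 41/((-4*(-1/307))) = -1537/7426 + 41/(4/307) = -1537/7426 + 41*(307/4) = -1537/7426 + 12587/4 = 46732457/14852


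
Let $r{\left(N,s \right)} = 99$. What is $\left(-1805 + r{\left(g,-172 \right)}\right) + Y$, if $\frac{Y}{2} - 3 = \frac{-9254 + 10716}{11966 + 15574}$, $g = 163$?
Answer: $- \frac{688457}{405} \approx -1699.9$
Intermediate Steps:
$Y = \frac{2473}{405}$ ($Y = 6 + 2 \frac{-9254 + 10716}{11966 + 15574} = 6 + 2 \cdot \frac{1462}{27540} = 6 + 2 \cdot 1462 \cdot \frac{1}{27540} = 6 + 2 \cdot \frac{43}{810} = 6 + \frac{43}{405} = \frac{2473}{405} \approx 6.1062$)
$\left(-1805 + r{\left(g,-172 \right)}\right) + Y = \left(-1805 + 99\right) + \frac{2473}{405} = -1706 + \frac{2473}{405} = - \frac{688457}{405}$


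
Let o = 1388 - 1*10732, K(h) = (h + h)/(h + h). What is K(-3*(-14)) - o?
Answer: 9345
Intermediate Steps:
K(h) = 1 (K(h) = (2*h)/((2*h)) = (2*h)*(1/(2*h)) = 1)
o = -9344 (o = 1388 - 10732 = -9344)
K(-3*(-14)) - o = 1 - 1*(-9344) = 1 + 9344 = 9345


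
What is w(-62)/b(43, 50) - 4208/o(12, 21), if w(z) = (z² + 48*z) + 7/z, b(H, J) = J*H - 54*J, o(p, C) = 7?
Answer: -143869463/238700 ≈ -602.72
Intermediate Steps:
b(H, J) = -54*J + H*J (b(H, J) = H*J - 54*J = -54*J + H*J)
w(z) = z² + 7/z + 48*z
w(-62)/b(43, 50) - 4208/o(12, 21) = ((7 + (-62)²*(48 - 62))/(-62))/((50*(-54 + 43))) - 4208/7 = (-(7 + 3844*(-14))/62)/((50*(-11))) - 4208*⅐ = -(7 - 53816)/62/(-550) - 4208/7 = -1/62*(-53809)*(-1/550) - 4208/7 = (53809/62)*(-1/550) - 4208/7 = -53809/34100 - 4208/7 = -143869463/238700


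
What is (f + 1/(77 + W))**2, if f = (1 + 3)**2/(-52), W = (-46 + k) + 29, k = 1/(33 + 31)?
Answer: 211179024/2493304489 ≈ 0.084698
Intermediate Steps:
k = 1/64 ≈ 0.015625
W = -1087/64 (W = (-46 + 1/64) + 29 = -2943/64 + 29 = -1087/64 ≈ -16.984)
f = -4/13 (f = 4**2*(-1/52) = 16*(-1/52) = -4/13 ≈ -0.30769)
(f + 1/(77 + W))**2 = (-4/13 + 1/(77 - 1087/64))**2 = (-4/13 + 1/(3841/64))**2 = (-4/13 + 64/3841)**2 = (-14532/49933)**2 = 211179024/2493304489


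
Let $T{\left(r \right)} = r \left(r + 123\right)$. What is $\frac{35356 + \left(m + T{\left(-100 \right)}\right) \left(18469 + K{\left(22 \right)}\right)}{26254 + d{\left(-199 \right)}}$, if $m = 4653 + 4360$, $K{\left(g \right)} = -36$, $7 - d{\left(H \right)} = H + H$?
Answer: $\frac{123776085}{26659} \approx 4642.9$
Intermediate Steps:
$d{\left(H \right)} = 7 - 2 H$ ($d{\left(H \right)} = 7 - \left(H + H\right) = 7 - 2 H$)
$m = 9013$
$T{\left(r \right)} = r \left(123 + r\right)$
$\frac{35356 + \left(m + T{\left(-100 \right)}\right) \left(18469 + K{\left(22 \right)}\right)}{26254 + d{\left(-199 \right)}} = \frac{35356 + \left(9013 - 100 \left(123 - 100\right)\right) \left(18469 - 36\right)}{26254 + \left(7 - -398\right)} = \frac{35356 + \left(9013 - 2300\right) 18433}{26254 + \left(7 + 398\right)} = \frac{35356 + \left(9013 - 2300\right) 18433}{26254 + 405} = \frac{35356 + 6713 \cdot 18433}{26659} = \left(35356 + 123740729\right) \frac{1}{26659} = 123776085 \cdot \frac{1}{26659} = \frac{123776085}{26659}$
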